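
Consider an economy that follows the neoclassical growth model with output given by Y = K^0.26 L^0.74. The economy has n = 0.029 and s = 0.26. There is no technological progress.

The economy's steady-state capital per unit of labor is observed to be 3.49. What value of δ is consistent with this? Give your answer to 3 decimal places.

δ ≈ 0.074

In steady state, investment equals break-even investment: s·k^α = (n + δ)·k.
So s / (n + δ) = (k*)^(1−α) = 3.49^0.74 = 2.5217.
Therefore n + δ = s / 2.5217 = 0.26 / 2.5217 = 0.1031, so δ = 0.1031 − 0.029 = 0.0741.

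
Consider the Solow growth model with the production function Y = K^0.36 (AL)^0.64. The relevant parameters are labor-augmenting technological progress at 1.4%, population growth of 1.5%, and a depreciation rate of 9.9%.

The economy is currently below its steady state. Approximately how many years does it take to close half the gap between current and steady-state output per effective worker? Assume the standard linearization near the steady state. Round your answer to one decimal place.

Near the steady state the convergence rate is λ = (1 − α)(n + g + δ).
λ = (1 − 0.36) × 0.128 = 0.64 × 0.128 = 0.08192
Half-life = ln 2 / λ = 0.6931 / 0.08192 ≈ 8.46 years

t_½ ≈ 8.5 years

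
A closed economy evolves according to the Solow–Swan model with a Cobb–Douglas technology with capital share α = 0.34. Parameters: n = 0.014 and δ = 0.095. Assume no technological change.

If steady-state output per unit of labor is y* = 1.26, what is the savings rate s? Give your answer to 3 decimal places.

Steady state requires s·f(k) = (n + δ)·k, i.e. s·k^α = (n + δ)·k.
Since y* = [s/(n + δ)]^(α/(1−α)), we have s/(n + δ) = (y*)^((1−α)/α) = 1.26^1.9412 = 1.5662.
Therefore s = 1.5662 × (n + δ) = 1.5662 × 0.109 = 0.1707.

s ≈ 0.171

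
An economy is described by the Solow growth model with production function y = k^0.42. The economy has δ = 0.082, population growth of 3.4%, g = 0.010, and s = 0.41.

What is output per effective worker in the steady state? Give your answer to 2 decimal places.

At the steady state, Δk = 0, so s·k^α = (n + g + δ)·k.
Dividing both sides by k: k^(1−α) = s / (n + g + δ).
k^0.58 = 0.41 / (0.034 + 0.010 + 0.082) = 0.41 / 0.126 = 3.2540
k* = 3.2540^(1/0.58) ≈ 7.6468
y* = (k*)^α = 7.6468^0.42 ≈ 2.3500

y* ≈ 2.35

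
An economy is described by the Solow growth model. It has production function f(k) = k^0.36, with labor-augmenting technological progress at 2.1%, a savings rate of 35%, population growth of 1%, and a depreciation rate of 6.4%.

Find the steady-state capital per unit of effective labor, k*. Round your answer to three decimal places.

Steady state requires s·f(k) = (n + g + δ)·k, i.e. s·k^α = (n + g + δ)·k.
Rearranging, k^(1−α) = s / (n + g + δ).
k^0.64 = 0.35 / (0.010 + 0.021 + 0.064) = 0.35 / 0.095 = 3.6842
k* = 3.6842^(1/0.64) ≈ 7.6720

k* ≈ 7.672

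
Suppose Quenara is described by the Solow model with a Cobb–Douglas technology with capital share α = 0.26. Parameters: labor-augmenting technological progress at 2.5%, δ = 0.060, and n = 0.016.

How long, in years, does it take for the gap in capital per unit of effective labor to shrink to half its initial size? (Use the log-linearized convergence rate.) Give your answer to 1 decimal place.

about 9.3 years

Near the steady state the convergence rate is λ = (1 − α)(n + g + δ).
λ = (1 − 0.26) × 0.101 = 0.74 × 0.101 = 0.07474
Half-life = ln 2 / λ = 0.6931 / 0.07474 ≈ 9.27 years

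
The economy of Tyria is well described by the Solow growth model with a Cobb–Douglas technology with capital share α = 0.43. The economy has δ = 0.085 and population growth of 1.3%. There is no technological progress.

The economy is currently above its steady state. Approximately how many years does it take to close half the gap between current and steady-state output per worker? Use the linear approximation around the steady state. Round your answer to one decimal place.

Near the steady state the convergence rate is λ = (1 − α)(n + δ).
λ = (1 − 0.43) × 0.098 = 0.57 × 0.098 = 0.05586
Half-life = ln 2 / λ = 0.6931 / 0.05586 ≈ 12.41 years

about 12.4 years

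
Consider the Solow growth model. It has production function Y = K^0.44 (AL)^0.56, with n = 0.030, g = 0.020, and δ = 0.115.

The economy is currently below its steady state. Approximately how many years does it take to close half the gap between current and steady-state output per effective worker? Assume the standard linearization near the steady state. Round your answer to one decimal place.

Near the steady state the convergence rate is λ = (1 − α)(n + g + δ).
λ = (1 − 0.44) × 0.165 = 0.56 × 0.165 = 0.0924
Half-life = ln 2 / λ = 0.6931 / 0.0924 ≈ 7.50 years

t_½ ≈ 7.5 years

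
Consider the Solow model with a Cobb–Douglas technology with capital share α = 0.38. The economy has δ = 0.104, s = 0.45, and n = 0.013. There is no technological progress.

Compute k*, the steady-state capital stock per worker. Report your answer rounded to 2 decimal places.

At the steady state, Δk = 0, so s·k^α = (n + δ)·k.
Dividing both sides by k: k^(1−α) = s / (n + δ).
k^0.62 = 0.45 / (0.013 + 0.104) = 0.45 / 0.117 = 3.8462
k* = 3.8462^(1/0.62) ≈ 8.7821

k* ≈ 8.78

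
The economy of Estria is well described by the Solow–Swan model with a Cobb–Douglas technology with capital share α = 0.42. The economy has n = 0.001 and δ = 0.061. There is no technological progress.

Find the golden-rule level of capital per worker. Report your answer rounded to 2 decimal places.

k_gold ≈ 27.07

The golden rule sets f'(k) = n + δ, i.e. α·k^(α−1) = n + δ.
So k^(1−α) = α / (n + δ) = 0.42 / 0.062 = 6.7742.
k_gold = 6.7742^(1/0.58) ≈ 27.0716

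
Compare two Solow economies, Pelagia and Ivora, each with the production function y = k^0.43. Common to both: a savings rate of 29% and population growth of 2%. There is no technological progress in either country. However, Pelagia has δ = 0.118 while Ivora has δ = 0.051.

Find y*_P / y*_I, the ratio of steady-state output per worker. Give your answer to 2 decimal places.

y*_P / y*_I ≈ 0.61

Steady-state y* = [s/(n + δ)]^(α/(1−α)), so the ratio is [ (s_P/(n + δ)_P) / (s_I/(n + δ)_I) ]^0.7544.
s_P/(n + δ)_P = 0.29/0.138 = 2.1014; s_I/(n + δ)_I = 0.29/0.071 = 4.0845.
Ratio = (2.1014/4.0845)^0.7544 = 0.5145^0.7544 ≈ 0.6057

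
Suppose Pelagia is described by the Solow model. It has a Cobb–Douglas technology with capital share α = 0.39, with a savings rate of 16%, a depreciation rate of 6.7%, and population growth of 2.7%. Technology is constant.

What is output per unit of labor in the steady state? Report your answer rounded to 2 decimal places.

Steady state requires s·f(k) = (n + δ)·k, i.e. s·k^α = (n + δ)·k.
Rearranging, k^(1−α) = s / (n + δ).
k^0.61 = 0.16 / (0.027 + 0.067) = 0.16 / 0.094 = 1.7021
k* = 1.7021^(1/0.61) ≈ 2.3915
y* = (k*)^α = 2.3915^0.39 ≈ 1.4050

y* ≈ 1.41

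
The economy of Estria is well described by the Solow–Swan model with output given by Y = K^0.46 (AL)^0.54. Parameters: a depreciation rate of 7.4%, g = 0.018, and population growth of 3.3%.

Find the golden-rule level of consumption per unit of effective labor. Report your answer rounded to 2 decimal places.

c_gold ≈ 1.64

At the golden rule, f'(k) = n + g + δ, so α·k^(α−1) = n + g + δ and k_gold = (α/(n + g + δ))^(1/(1−α)).
k_gold = (0.46/0.125)^(1/0.54) = 3.6800^1.8519 ≈ 11.1659
c_gold = f(k_gold) − (n + g + δ)·k_gold = 3.0341 − 0.125×11.1659 ≈ 1.6384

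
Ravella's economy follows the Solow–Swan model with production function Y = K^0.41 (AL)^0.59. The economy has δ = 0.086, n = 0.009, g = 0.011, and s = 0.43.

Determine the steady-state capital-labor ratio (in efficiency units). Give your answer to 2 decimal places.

k* ≈ 10.73

In steady state, investment equals break-even investment: s·k^α = (n + g + δ)·k.
Dividing both sides by k: k^(1−α) = s / (n + g + δ).
k^0.59 = 0.43 / (0.009 + 0.011 + 0.086) = 0.43 / 0.106 = 4.0566
k* = 4.0566^(1/0.59) ≈ 10.7345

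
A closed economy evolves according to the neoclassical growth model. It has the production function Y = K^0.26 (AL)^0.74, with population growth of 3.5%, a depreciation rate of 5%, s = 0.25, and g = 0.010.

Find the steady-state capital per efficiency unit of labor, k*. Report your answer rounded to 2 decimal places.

k* = 3.70

In steady state, investment equals break-even investment: s·k^α = (n + g + δ)·k.
Dividing both sides by k: k^(1−α) = s / (n + g + δ).
k^0.74 = 0.25 / (0.035 + 0.010 + 0.050) = 0.25 / 0.095 = 2.6316
k* = 2.6316^(1/0.74) ≈ 3.6971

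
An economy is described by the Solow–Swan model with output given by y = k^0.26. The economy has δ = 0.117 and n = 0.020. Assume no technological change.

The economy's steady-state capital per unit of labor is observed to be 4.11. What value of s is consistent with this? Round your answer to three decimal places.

s ≈ 0.390

In steady state, investment equals break-even investment: s·k^α = (n + δ)·k.
So s / (n + δ) = (k*)^(1−α) = 4.11^0.74 = 2.8461.
Therefore s = 2.8461 × (n + δ) = 2.8461 × 0.137 = 0.3899.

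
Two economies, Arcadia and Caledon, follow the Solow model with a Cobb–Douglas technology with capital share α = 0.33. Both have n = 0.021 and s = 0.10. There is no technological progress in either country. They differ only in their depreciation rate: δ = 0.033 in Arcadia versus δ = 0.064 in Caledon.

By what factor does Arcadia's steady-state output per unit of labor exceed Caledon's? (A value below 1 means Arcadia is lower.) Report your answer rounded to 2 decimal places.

Steady-state y* = [s/(n + δ)]^(α/(1−α)), so the ratio is [ (s_A/(n + δ)_A) / (s_C/(n + δ)_C) ]^0.4925.
s_A/(n + δ)_A = 0.10/0.054 = 1.8519; s_C/(n + δ)_C = 0.10/0.085 = 1.1765.
Ratio = (1.8519/1.1765)^0.4925 = 1.5741^0.4925 ≈ 1.2504

y*_A / y*_C ≈ 1.25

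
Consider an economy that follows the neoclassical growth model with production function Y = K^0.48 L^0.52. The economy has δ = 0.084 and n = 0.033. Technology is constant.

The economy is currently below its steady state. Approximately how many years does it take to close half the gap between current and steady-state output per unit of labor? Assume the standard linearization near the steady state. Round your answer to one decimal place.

Near the steady state the convergence rate is λ = (1 − α)(n + δ).
λ = (1 − 0.48) × 0.117 = 0.52 × 0.117 = 0.06084
Half-life = ln 2 / λ = 0.6931 / 0.06084 ≈ 11.39 years

half-life ≈ 11.4 years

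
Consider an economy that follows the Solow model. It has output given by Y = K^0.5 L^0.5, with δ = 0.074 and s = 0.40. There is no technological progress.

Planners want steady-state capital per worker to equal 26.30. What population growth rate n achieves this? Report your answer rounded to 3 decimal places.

n ≈ 0.004

In steady state, investment equals break-even investment: s·k^α = (n + δ)·k.
So s / (n + δ) = (k*)^(1−α) = 26.30^0.5 = 5.1284.
Therefore n + δ = s / 5.1284 = 0.40 / 5.1284 = 0.0780, so n = 0.0780 − 0.074 = 0.0040.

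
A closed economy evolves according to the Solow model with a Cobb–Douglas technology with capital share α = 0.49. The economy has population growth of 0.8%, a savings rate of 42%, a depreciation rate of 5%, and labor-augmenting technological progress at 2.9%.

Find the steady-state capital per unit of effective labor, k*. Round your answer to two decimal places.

k* ≈ 21.91

In steady state, investment equals break-even investment: s·k^α = (n + g + δ)·k.
Rearranging, k^(1−α) = s / (n + g + δ).
k^0.51 = 0.42 / (0.008 + 0.029 + 0.050) = 0.42 / 0.087 = 4.8276
k* = 4.8276^(1/0.51) ≈ 21.9104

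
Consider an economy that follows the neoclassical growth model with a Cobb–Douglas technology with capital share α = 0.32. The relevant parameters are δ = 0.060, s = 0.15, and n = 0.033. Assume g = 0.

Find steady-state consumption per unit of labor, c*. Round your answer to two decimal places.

In steady state, investment equals break-even investment: s·k^α = (n + δ)·k.
Rearranging, k^(1−α) = s / (n + δ).
k^0.68 = 0.15 / (0.033 + 0.060) = 0.15 / 0.093 = 1.6129
k* = 1.6129^(1/0.68) ≈ 2.0198
y* = (k*)^α = 2.0198^0.32 ≈ 1.2523
c* = (1 − s)·y* = (1 − 0.15) × 1.2523 ≈ 1.0645

c* = 1.06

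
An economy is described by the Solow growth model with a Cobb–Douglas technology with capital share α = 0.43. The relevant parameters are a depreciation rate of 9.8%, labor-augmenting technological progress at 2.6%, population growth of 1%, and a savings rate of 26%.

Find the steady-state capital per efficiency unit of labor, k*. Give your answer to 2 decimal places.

k* = 3.20

At the steady state, Δk = 0, so s·k^α = (n + g + δ)·k.
Rearranging, k^(1−α) = s / (n + g + δ).
k^0.57 = 0.26 / (0.010 + 0.026 + 0.098) = 0.26 / 0.134 = 1.9403
k* = 1.9403^(1/0.57) ≈ 3.1991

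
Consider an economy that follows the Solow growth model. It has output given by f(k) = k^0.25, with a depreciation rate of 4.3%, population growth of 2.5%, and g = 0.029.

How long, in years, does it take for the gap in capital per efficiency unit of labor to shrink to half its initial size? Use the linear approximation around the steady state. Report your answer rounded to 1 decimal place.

Near the steady state the convergence rate is λ = (1 − α)(n + g + δ).
λ = (1 − 0.25) × 0.097 = 0.75 × 0.097 = 0.07275
Half-life = ln 2 / λ = 0.6931 / 0.07275 ≈ 9.53 years

half-life ≈ 9.5 years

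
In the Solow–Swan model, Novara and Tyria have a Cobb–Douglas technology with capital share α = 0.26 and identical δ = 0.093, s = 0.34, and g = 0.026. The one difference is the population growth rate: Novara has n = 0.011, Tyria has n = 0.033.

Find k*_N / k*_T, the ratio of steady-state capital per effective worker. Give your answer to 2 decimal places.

ratio ≈ 1.24

Steady-state k* = [s/(n + g + δ)]^(1/(1−α)), so the ratio is [ (s_N/(n + g + δ)_N) / (s_T/(n + g + δ)_T) ]^1.3514.
s_N/(n + g + δ)_N = 0.34/0.130 = 2.6154; s_T/(n + g + δ)_T = 0.34/0.152 = 2.2368.
Ratio = (2.6154/2.2368)^1.3514 = 1.1693^1.3514 ≈ 1.2354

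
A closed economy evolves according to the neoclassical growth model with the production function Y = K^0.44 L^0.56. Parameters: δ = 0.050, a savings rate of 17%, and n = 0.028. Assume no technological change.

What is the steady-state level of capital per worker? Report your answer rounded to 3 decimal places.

At the steady state, Δk = 0, so s·k^α = (n + δ)·k.
Rearranging, k^(1−α) = s / (n + δ).
k^0.56 = 0.17 / (0.028 + 0.050) = 0.17 / 0.078 = 2.1795
k* = 2.1795^(1/0.56) ≈ 4.0198

k* ≈ 4.020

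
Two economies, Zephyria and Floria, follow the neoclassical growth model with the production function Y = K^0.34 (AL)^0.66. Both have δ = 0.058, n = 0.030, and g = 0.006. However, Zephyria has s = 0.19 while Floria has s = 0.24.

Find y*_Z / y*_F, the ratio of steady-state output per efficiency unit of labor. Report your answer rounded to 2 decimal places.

y*_Z / y*_F ≈ 0.89

Steady-state y* = [s/(n + g + δ)]^(α/(1−α)), so the ratio is [ (s_Z/(n + g + δ)_Z) / (s_F/(n + g + δ)_F) ]^0.5152.
s_Z/(n + g + δ)_Z = 0.19/0.094 = 2.0213; s_F/(n + g + δ)_F = 0.24/0.094 = 2.5532.
Ratio = (2.0213/2.5532)^0.5152 = 0.7917^0.5152 ≈ 0.8866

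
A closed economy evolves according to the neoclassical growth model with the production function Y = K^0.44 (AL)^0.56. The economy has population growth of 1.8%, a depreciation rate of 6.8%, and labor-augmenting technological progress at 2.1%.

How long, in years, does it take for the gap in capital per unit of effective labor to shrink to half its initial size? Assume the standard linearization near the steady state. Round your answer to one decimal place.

Near the steady state the convergence rate is λ = (1 − α)(n + g + δ).
λ = (1 − 0.44) × 0.107 = 0.56 × 0.107 = 0.05992
Half-life = ln 2 / λ = 0.6931 / 0.05992 ≈ 11.57 years

half-life ≈ 11.6 years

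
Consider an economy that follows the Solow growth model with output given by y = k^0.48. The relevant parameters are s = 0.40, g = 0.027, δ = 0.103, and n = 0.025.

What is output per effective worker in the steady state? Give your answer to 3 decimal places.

In steady state, investment equals break-even investment: s·k^α = (n + g + δ)·k.
Rearranging, k^(1−α) = s / (n + g + δ).
k^0.52 = 0.40 / (0.025 + 0.027 + 0.103) = 0.40 / 0.155 = 2.5806
k* = 2.5806^(1/0.52) ≈ 6.1911
y* = (k*)^α = 6.1911^0.48 ≈ 2.3991

y* ≈ 2.399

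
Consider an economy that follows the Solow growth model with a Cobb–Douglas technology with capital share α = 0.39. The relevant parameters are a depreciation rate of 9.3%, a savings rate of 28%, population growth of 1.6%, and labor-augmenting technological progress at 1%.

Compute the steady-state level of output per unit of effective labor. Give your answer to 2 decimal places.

Steady state requires s·f(k) = (n + g + δ)·k, i.e. s·k^α = (n + g + δ)·k.
Dividing both sides by k: k^(1−α) = s / (n + g + δ).
k^0.61 = 0.28 / (0.016 + 0.010 + 0.093) = 0.28 / 0.119 = 2.3529
k* = 2.3529^(1/0.61) ≈ 4.0662
y* = (k*)^α = 4.0662^0.39 ≈ 1.7282

y* ≈ 1.73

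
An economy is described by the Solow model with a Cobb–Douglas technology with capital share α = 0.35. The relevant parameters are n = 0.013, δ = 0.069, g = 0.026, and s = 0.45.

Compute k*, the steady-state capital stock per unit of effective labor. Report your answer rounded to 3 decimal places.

Steady state requires s·f(k) = (n + g + δ)·k, i.e. s·k^α = (n + g + δ)·k.
Dividing both sides by k: k^(1−α) = s / (n + g + δ).
k^0.65 = 0.45 / (0.013 + 0.026 + 0.069) = 0.45 / 0.108 = 4.1667
k* = 4.1667^(1/0.65) ≈ 8.9852

k* ≈ 8.985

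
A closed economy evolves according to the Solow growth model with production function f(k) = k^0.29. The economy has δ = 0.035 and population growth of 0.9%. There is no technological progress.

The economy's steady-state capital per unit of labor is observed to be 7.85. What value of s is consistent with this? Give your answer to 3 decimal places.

Steady state requires s·f(k) = (n + δ)·k, i.e. s·k^α = (n + δ)·k.
So s / (n + δ) = (k*)^(1−α) = 7.85^0.71 = 4.3187.
Therefore s = 4.3187 × (n + δ) = 4.3187 × 0.044 = 0.1900.

s ≈ 0.190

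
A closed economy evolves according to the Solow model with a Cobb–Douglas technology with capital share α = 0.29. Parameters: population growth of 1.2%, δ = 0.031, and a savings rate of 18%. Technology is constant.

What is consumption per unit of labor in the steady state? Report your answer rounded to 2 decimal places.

c* ≈ 1.47

In steady state, investment equals break-even investment: s·k^α = (n + δ)·k.
Dividing both sides by k: k^(1−α) = s / (n + δ).
k^0.71 = 0.18 / (0.012 + 0.031) = 0.18 / 0.043 = 4.1860
k* = 4.1860^(1/0.71) ≈ 7.5123
y* = (k*)^α = 7.5123^0.29 ≈ 1.7946
c* = (1 − s)·y* = (1 − 0.18) × 1.7946 ≈ 1.4716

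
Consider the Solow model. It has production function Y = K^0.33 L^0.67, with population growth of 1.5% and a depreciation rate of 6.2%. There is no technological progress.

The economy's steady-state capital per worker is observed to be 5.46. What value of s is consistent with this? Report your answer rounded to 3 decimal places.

s ≈ 0.240

In steady state, investment equals break-even investment: s·k^α = (n + δ)·k.
So s / (n + δ) = (k*)^(1−α) = 5.46^0.67 = 3.1183.
Therefore s = 3.1183 × (n + δ) = 3.1183 × 0.077 = 0.2401.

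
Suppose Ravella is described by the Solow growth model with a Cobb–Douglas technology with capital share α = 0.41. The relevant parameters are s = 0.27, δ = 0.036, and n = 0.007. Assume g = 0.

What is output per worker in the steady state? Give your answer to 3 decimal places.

y* ≈ 3.585

In steady state, investment equals break-even investment: s·k^α = (n + δ)·k.
Rearranging, k^(1−α) = s / (n + δ).
k^0.59 = 0.27 / (0.007 + 0.036) = 0.27 / 0.043 = 6.2791
k* = 6.2791^(1/0.59) ≈ 22.5096
y* = (k*)^α = 22.5096^0.41 ≈ 3.5848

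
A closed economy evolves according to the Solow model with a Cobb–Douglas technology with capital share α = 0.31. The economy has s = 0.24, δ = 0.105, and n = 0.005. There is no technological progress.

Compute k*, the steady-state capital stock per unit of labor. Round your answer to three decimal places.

k* = 3.098

At the steady state, Δk = 0, so s·k^α = (n + δ)·k.
Rearranging, k^(1−α) = s / (n + δ).
k^0.69 = 0.24 / (0.005 + 0.105) = 0.24 / 0.110 = 2.1818
k* = 2.1818^(1/0.69) ≈ 3.0977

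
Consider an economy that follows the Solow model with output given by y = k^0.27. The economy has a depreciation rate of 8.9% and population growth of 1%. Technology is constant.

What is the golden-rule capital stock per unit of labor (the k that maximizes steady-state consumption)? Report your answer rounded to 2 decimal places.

The golden rule sets f'(k) = n + δ, i.e. α·k^(α−1) = n + δ.
So k^(1−α) = α / (n + δ) = 0.27 / 0.099 = 2.7273.
k_gold = 2.7273^(1/0.73) ≈ 3.9527

k_gold ≈ 3.95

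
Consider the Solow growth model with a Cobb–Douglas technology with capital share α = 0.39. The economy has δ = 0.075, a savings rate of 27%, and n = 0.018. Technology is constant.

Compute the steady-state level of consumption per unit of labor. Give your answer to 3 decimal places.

Steady state requires s·f(k) = (n + δ)·k, i.e. s·k^α = (n + δ)·k.
Dividing both sides by k: k^(1−α) = s / (n + δ).
k^0.61 = 0.27 / (0.018 + 0.075) = 0.27 / 0.093 = 2.9032
k* = 2.9032^(1/0.61) ≈ 5.7387
y* = (k*)^α = 5.7387^0.39 ≈ 1.9767
c* = (1 − s)·y* = (1 − 0.27) × 1.9767 ≈ 1.4430

c* = 1.443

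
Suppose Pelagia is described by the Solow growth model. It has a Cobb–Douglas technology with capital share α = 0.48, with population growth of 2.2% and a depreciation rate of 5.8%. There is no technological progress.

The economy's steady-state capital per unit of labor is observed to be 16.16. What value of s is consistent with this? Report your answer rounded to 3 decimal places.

s ≈ 0.340

At the steady state, Δk = 0, so s·k^α = (n + δ)·k.
So s / (n + δ) = (k*)^(1−α) = 16.16^0.52 = 4.2500.
Therefore s = 4.2500 × (n + δ) = 4.2500 × 0.080 = 0.3400.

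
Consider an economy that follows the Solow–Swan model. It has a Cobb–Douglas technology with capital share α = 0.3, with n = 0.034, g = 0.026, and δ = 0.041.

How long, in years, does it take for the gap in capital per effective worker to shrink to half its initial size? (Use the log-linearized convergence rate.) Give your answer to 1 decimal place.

Near the steady state the convergence rate is λ = (1 − α)(n + g + δ).
λ = (1 − 0.3) × 0.101 = 0.7 × 0.101 = 0.0707
Half-life = ln 2 / λ = 0.6931 / 0.0707 ≈ 9.80 years

half-life ≈ 9.8 years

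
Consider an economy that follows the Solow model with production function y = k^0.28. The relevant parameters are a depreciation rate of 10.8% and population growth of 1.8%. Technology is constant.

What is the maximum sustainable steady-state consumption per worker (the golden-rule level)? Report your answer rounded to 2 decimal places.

c_gold ≈ 0.98

At the golden rule, f'(k) = n + δ, so α·k^(α−1) = n + δ and k_gold = (α/(n + δ))^(1/(1−α)).
k_gold = (0.28/0.126)^(1/0.72) = 2.2222^1.3889 ≈ 3.0314
c_gold = f(k_gold) − (n + δ)·k_gold = 1.3641 − 0.126×3.0314 ≈ 0.9821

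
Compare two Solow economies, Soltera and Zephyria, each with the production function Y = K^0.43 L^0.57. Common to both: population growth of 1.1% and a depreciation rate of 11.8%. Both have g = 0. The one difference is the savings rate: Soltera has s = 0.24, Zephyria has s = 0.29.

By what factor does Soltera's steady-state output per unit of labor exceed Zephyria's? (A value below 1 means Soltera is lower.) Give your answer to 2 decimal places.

Steady-state y* = [s/(n + δ)]^(α/(1−α)), so the ratio is [ (s_S/(n + δ)_S) / (s_Z/(n + δ)_Z) ]^0.7544.
s_S/(n + δ)_S = 0.24/0.129 = 1.8605; s_Z/(n + δ)_Z = 0.29/0.129 = 2.2481.
Ratio = (1.8605/2.2481)^0.7544 = 0.8276^0.7544 ≈ 0.8670

y*_S / y*_Z ≈ 0.87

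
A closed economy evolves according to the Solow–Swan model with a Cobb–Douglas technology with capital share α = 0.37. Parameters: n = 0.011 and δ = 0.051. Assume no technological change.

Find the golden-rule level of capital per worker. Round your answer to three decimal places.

The golden rule sets f'(k) = n + δ, i.e. α·k^(α−1) = n + δ.
So k^(1−α) = α / (n + δ) = 0.37 / 0.062 = 5.9677.
k_gold = 5.9677^(1/0.63) ≈ 17.0388

k_gold ≈ 17.039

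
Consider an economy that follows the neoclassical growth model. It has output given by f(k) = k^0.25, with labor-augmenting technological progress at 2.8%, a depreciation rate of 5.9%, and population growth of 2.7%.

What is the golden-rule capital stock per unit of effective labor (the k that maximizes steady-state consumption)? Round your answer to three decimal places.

k_gold ≈ 2.849

The golden rule sets f'(k) = n + g + δ, i.e. α·k^(α−1) = n + g + δ.
So k^(1−α) = α / (n + g + δ) = 0.25 / 0.114 = 2.1930.
k_gold = 2.1930^(1/0.75) ≈ 2.8492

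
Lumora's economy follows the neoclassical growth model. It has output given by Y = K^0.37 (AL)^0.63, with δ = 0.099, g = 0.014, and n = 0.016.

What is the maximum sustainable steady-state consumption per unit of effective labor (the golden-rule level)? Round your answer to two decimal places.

At the golden rule, f'(k) = n + g + δ, so α·k^(α−1) = n + g + δ and k_gold = (α/(n + g + δ))^(1/(1−α)).
k_gold = (0.37/0.129)^(1/0.63) = 2.8682^1.5873 ≈ 5.3255
c_gold = f(k_gold) − (n + g + δ)·k_gold = 1.8567 − 0.129×5.3255 ≈ 1.1697

c_gold ≈ 1.17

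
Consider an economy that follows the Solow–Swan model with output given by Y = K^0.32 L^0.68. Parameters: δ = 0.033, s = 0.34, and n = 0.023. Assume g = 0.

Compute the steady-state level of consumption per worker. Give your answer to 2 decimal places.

In steady state, investment equals break-even investment: s·k^α = (n + δ)·k.
Dividing both sides by k: k^(1−α) = s / (n + δ).
k^0.68 = 0.34 / (0.023 + 0.033) = 0.34 / 0.056 = 6.0714
k* = 6.0714^(1/0.68) ≈ 14.1872
y* = (k*)^α = 14.1872^0.32 ≈ 2.3367
c* = (1 − s)·y* = (1 − 0.34) × 2.3367 ≈ 1.5422

c* ≈ 1.54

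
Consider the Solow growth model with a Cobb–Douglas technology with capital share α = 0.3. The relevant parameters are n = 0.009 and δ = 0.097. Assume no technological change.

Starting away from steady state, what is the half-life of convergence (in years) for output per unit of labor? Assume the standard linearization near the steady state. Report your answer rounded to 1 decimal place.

t_½ ≈ 9.3 years

Near the steady state the convergence rate is λ = (1 − α)(n + δ).
λ = (1 − 0.3) × 0.106 = 0.7 × 0.106 = 0.0742
Half-life = ln 2 / λ = 0.6931 / 0.0742 ≈ 9.34 years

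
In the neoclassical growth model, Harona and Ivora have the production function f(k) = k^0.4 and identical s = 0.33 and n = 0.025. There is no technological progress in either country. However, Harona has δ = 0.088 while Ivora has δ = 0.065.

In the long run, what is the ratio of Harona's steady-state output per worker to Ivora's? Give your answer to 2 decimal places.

Steady-state y* = [s/(n + δ)]^(α/(1−α)), so the ratio is [ (s_H/(n + δ)_H) / (s_I/(n + δ)_I) ]^0.6667.
s_H/(n + δ)_H = 0.33/0.113 = 2.9204; s_I/(n + δ)_I = 0.33/0.090 = 3.6667.
Ratio = (2.9204/3.6667)^0.6667 = 0.7965^0.6667 ≈ 0.8593

y*_H / y*_I ≈ 0.86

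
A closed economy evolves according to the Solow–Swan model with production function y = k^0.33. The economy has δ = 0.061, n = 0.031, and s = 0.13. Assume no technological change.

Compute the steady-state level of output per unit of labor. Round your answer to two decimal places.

Steady state requires s·f(k) = (n + δ)·k, i.e. s·k^α = (n + δ)·k.
Rearranging, k^(1−α) = s / (n + δ).
k^0.67 = 0.13 / (0.031 + 0.061) = 0.13 / 0.092 = 1.4130
k* = 1.4130^(1/0.67) ≈ 1.6753
y* = (k*)^α = 1.6753^0.33 ≈ 1.1856

y* = 1.19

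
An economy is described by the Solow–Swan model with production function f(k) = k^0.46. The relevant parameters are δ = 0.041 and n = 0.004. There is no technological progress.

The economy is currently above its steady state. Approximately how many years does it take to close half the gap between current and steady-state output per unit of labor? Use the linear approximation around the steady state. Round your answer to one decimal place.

half-life ≈ 28.5 years

Near the steady state the convergence rate is λ = (1 − α)(n + δ).
λ = (1 − 0.46) × 0.045 = 0.54 × 0.045 = 0.0243
Half-life = ln 2 / λ = 0.6931 / 0.0243 ≈ 28.52 years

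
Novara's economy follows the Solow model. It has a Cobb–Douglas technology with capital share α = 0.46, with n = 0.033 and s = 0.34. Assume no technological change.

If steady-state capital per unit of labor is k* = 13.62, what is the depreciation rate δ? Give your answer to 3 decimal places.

In steady state, investment equals break-even investment: s·k^α = (n + δ)·k.
So s / (n + δ) = (k*)^(1−α) = 13.62^0.54 = 4.0969.
Therefore n + δ = s / 4.0969 = 0.34 / 4.0969 = 0.0830, so δ = 0.0830 − 0.033 = 0.0500.

δ ≈ 0.050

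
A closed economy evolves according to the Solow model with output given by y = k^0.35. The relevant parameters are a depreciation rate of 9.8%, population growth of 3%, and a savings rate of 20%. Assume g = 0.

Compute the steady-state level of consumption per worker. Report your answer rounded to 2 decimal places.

c* = 1.02

In steady state, investment equals break-even investment: s·k^α = (n + δ)·k.
Rearranging, k^(1−α) = s / (n + δ).
k^0.65 = 0.20 / (0.030 + 0.098) = 0.20 / 0.128 = 1.5625
k* = 1.5625^(1/0.65) ≈ 1.9869
y* = (k*)^α = 1.9869^0.35 ≈ 1.2716
c* = (1 − s)·y* = (1 − 0.20) × 1.2716 ≈ 1.0173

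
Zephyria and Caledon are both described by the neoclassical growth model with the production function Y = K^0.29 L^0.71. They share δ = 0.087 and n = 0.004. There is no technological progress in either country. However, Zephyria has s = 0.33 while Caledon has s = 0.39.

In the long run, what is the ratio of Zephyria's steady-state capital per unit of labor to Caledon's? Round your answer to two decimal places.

Steady-state k* = [s/(n + δ)]^(1/(1−α)), so the ratio is [ (s_Z/(n + δ)_Z) / (s_C/(n + δ)_C) ]^1.4085.
s_Z/(n + δ)_Z = 0.33/0.091 = 3.6264; s_C/(n + δ)_C = 0.39/0.091 = 4.2857.
Ratio = (3.6264/4.2857)^1.4085 = 0.8462^1.4085 ≈ 0.7904

ratio ≈ 0.79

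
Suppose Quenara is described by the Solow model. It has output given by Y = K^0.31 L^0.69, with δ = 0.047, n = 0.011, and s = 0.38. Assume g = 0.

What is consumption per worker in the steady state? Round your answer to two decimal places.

c* = 1.44

At the steady state, Δk = 0, so s·k^α = (n + δ)·k.
Dividing both sides by k: k^(1−α) = s / (n + δ).
k^0.69 = 0.38 / (0.011 + 0.047) = 0.38 / 0.058 = 6.5517
k* = 6.5517^(1/0.69) ≈ 15.2448
y* = (k*)^α = 15.2448^0.31 ≈ 2.3268
c* = (1 − s)·y* = (1 − 0.38) × 2.3268 ≈ 1.4426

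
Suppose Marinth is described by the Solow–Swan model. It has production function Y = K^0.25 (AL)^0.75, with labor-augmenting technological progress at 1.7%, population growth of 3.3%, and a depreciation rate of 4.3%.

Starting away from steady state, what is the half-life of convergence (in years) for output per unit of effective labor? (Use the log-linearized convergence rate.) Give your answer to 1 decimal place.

about 9.9 years

Near the steady state the convergence rate is λ = (1 − α)(n + g + δ).
λ = (1 − 0.25) × 0.093 = 0.75 × 0.093 = 0.06975
Half-life = ln 2 / λ = 0.6931 / 0.06975 ≈ 9.94 years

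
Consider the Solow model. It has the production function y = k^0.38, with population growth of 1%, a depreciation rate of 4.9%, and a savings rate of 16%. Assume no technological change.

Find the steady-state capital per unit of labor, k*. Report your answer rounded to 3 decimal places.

k* = 4.998

In steady state, investment equals break-even investment: s·k^α = (n + δ)·k.
Rearranging, k^(1−α) = s / (n + δ).
k^0.62 = 0.16 / (0.010 + 0.049) = 0.16 / 0.059 = 2.7119
k* = 2.7119^(1/0.62) ≈ 4.9984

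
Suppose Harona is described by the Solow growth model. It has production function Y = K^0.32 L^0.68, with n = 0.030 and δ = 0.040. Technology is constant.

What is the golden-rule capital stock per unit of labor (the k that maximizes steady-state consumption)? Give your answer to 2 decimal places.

k_gold ≈ 9.35

The golden rule sets f'(k) = n + δ, i.e. α·k^(α−1) = n + δ.
So k^(1−α) = α / (n + δ) = 0.32 / 0.070 = 4.5714.
k_gold = 4.5714^(1/0.68) ≈ 9.3467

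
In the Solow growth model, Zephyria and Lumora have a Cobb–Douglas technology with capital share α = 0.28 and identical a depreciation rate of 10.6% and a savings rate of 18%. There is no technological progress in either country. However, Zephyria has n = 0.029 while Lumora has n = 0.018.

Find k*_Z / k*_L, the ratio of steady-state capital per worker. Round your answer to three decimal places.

ratio ≈ 0.889

Steady-state k* = [s/(n + δ)]^(1/(1−α)), so the ratio is [ (s_Z/(n + δ)_Z) / (s_L/(n + δ)_L) ]^1.3889.
s_Z/(n + δ)_Z = 0.18/0.135 = 1.3333; s_L/(n + δ)_L = 0.18/0.124 = 1.4516.
Ratio = (1.3333/1.4516)^1.3889 = 0.9185^1.3889 ≈ 0.8886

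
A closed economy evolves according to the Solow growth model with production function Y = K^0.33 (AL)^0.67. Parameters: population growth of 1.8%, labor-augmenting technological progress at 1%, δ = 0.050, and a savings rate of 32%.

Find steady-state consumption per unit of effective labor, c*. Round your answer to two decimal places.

c* = 1.36

In steady state, investment equals break-even investment: s·k^α = (n + g + δ)·k.
Dividing both sides by k: k^(1−α) = s / (n + g + δ).
k^0.67 = 0.32 / (0.018 + 0.010 + 0.050) = 0.32 / 0.078 = 4.1026
k* = 4.1026^(1/0.67) ≈ 8.2227
y* = (k*)^α = 8.2227^0.33 ≈ 2.0043
c* = (1 − s)·y* = (1 − 0.32) × 2.0043 ≈ 1.3629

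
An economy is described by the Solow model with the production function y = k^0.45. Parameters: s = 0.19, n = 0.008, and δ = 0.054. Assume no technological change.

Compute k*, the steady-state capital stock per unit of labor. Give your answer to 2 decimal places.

k* ≈ 7.66

Steady state requires s·f(k) = (n + δ)·k, i.e. s·k^α = (n + δ)·k.
Rearranging, k^(1−α) = s / (n + δ).
k^0.55 = 0.19 / (0.008 + 0.054) = 0.19 / 0.062 = 3.0645
k* = 3.0645^(1/0.55) ≈ 7.6611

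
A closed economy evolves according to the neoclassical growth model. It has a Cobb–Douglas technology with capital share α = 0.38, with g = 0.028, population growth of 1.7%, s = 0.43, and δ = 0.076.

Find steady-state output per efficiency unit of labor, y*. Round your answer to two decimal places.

y* ≈ 2.18

At the steady state, Δk = 0, so s·k^α = (n + g + δ)·k.
Rearranging, k^(1−α) = s / (n + g + δ).
k^0.62 = 0.43 / (0.017 + 0.028 + 0.076) = 0.43 / 0.121 = 3.5537
k* = 3.5537^(1/0.62) ≈ 7.7303
y* = (k*)^α = 7.7303^0.38 ≈ 2.1753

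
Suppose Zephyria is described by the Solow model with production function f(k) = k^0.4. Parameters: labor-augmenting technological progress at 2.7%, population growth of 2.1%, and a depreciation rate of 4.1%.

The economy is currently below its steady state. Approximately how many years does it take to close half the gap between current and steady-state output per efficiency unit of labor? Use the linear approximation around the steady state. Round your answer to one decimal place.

Near the steady state the convergence rate is λ = (1 − α)(n + g + δ).
λ = (1 − 0.4) × 0.089 = 0.6 × 0.089 = 0.0534
Half-life = ln 2 / λ = 0.6931 / 0.0534 ≈ 12.98 years

t_½ ≈ 13.0 years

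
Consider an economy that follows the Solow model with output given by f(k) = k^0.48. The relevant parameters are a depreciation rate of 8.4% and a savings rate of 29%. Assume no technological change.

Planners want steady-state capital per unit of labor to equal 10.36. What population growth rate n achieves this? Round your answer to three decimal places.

n ≈ 0.002

In steady state, investment equals break-even investment: s·k^α = (n + δ)·k.
So s / (n + δ) = (k*)^(1−α) = 10.36^0.52 = 3.3728.
Therefore n + δ = s / 3.3728 = 0.29 / 3.3728 = 0.0860, so n = 0.0860 − 0.084 = 0.0020.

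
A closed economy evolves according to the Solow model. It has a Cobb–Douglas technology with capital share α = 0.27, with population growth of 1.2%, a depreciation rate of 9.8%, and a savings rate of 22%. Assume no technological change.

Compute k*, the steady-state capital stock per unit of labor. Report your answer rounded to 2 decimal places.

k* = 2.58

Steady state requires s·f(k) = (n + δ)·k, i.e. s·k^α = (n + δ)·k.
Rearranging, k^(1−α) = s / (n + δ).
k^0.73 = 0.22 / (0.012 + 0.098) = 0.22 / 0.110 = 2.0000
k* = 2.0000^(1/0.73) ≈ 2.5845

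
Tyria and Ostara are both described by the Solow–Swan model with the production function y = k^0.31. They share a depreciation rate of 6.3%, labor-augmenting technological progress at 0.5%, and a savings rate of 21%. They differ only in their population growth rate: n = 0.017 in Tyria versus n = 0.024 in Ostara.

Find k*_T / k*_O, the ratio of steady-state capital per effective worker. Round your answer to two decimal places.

Steady-state k* = [s/(n + g + δ)]^(1/(1−α)), so the ratio is [ (s_T/(n + g + δ)_T) / (s_O/(n + g + δ)_O) ]^1.4493.
s_T/(n + g + δ)_T = 0.21/0.085 = 2.4706; s_O/(n + g + δ)_O = 0.21/0.092 = 2.2826.
Ratio = (2.4706/2.2826)^1.4493 = 1.0824^1.4493 ≈ 1.1216

ratio ≈ 1.12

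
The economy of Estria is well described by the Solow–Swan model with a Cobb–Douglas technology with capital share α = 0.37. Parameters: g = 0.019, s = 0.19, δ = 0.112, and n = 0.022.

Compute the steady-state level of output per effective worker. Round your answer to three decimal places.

y* ≈ 1.136

At the steady state, Δk = 0, so s·k^α = (n + g + δ)·k.
Rearranging, k^(1−α) = s / (n + g + δ).
k^0.63 = 0.19 / (0.022 + 0.019 + 0.112) = 0.19 / 0.153 = 1.2418
k* = 1.2418^(1/0.63) ≈ 1.4102
y* = (k*)^α = 1.4102^0.37 ≈ 1.1356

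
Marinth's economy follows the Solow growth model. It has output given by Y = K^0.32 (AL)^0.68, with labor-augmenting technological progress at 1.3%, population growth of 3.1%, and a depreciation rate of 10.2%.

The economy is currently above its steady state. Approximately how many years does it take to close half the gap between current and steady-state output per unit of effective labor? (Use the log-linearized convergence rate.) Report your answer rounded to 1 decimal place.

half-life ≈ 7.0 years

Near the steady state the convergence rate is λ = (1 − α)(n + g + δ).
λ = (1 − 0.32) × 0.146 = 0.68 × 0.146 = 0.09928
Half-life = ln 2 / λ = 0.6931 / 0.09928 ≈ 6.98 years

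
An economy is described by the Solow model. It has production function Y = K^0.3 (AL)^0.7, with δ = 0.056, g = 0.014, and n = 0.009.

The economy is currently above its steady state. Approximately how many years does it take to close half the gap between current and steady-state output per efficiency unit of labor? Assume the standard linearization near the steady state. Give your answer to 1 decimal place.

Near the steady state the convergence rate is λ = (1 − α)(n + g + δ).
λ = (1 − 0.3) × 0.079 = 0.7 × 0.079 = 0.0553
Half-life = ln 2 / λ = 0.6931 / 0.0553 ≈ 12.53 years

t_½ ≈ 12.5 years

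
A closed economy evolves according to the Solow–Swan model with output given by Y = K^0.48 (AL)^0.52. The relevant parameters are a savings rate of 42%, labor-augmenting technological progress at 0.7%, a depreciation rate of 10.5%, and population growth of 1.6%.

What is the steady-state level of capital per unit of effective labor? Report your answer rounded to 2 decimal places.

Steady state requires s·f(k) = (n + g + δ)·k, i.e. s·k^α = (n + g + δ)·k.
Dividing both sides by k: k^(1−α) = s / (n + g + δ).
k^0.52 = 0.42 / (0.016 + 0.007 + 0.105) = 0.42 / 0.128 = 3.2813
k* = 3.2813^(1/0.52) ≈ 9.8264

k* ≈ 9.83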